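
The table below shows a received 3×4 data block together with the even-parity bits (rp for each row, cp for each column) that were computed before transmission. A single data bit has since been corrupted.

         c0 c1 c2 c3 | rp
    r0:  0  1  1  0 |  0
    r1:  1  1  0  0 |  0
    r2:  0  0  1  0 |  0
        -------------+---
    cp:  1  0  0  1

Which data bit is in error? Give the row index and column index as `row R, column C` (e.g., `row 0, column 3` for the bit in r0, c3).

Recompute each row's even parity and compare to rp:
  r0: data parity 0, sent rp 0 → ok
  r1: data parity 0, sent rp 0 → ok
  r2: data parity 1, sent rp 0 → mismatch
Recompute each column's even parity and compare to cp:
  c0: data parity 1, sent cp 1 → ok
  c1: data parity 0, sent cp 0 → ok
  c2: data parity 0, sent cp 0 → ok
  c3: data parity 0, sent cp 1 → mismatch
Exactly one row (r2) and one column (c3) fail → the flipped bit is at their intersection.

row 2, column 3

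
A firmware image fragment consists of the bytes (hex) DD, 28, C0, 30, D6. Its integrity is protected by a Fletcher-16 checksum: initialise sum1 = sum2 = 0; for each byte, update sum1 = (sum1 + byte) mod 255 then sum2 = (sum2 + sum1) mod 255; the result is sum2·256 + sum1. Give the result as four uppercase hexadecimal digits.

6FCD

Running sums (mod 255):
  after byte 0 (DD): sum1=221, sum2=221
  after byte 1 (28): sum1=6, sum2=227
  after byte 2 (C0): sum1=198, sum2=170
  after byte 3 (30): sum1=246, sum2=161
  after byte 4 (D6): sum1=205, sum2=111
Checksum = sum2·256 + sum1 = 111·256 + 205 = 28621 = 0x6FCD.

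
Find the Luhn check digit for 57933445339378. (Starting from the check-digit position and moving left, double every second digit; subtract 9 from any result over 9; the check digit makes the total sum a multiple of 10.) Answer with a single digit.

Partial digits right→left: 8 7 3 9 3 3 5 4 4 3 3 9 7 5
Double every second digit counting from the check-digit position (so the 1st, 3rd, 5th, ... of the partial from the right).
  doubled (with −9 where >9): 7 6 6 1 8 6 5 → sum 39
  kept as-is: 7 9 3 4 3 9 5 → sum 40
Total = 39 + 40 = 79.
Check digit = (10 − (79 mod 10)) mod 10 = 1.

1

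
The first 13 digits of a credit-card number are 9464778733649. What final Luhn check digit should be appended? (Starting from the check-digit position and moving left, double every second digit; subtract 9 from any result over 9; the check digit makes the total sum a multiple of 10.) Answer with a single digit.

Partial digits right→left: 9 4 6 3 3 7 8 7 7 4 6 4 9
Double every second digit counting from the check-digit position (so the 1st, 3rd, 5th, ... of the partial from the right).
  doubled (with −9 where >9): 9 3 6 7 5 3 9 → sum 42
  kept as-is: 4 3 7 7 4 4 → sum 29
Total = 42 + 29 = 71.
Check digit = (10 − (71 mod 10)) mod 10 = 9.

9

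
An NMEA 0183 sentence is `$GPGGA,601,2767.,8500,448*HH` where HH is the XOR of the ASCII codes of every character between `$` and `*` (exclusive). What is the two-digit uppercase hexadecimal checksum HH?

XOR the ASCII codes of the payload characters:
  'G' = 0x47 → acc = 0x47
  'P' = 0x50 → acc = 0x17
  'G' = 0x47 → acc = 0x50
  'G' = 0x47 → acc = 0x17
  'A' = 0x41 → acc = 0x56
  ',' = 0x2C → acc = 0x7A
  '6' = 0x36 → acc = 0x4C
  '0' = 0x30 → acc = 0x7C
  '1' = 0x31 → acc = 0x4D
  ',' = 0x2C → acc = 0x61
  '2' = 0x32 → acc = 0x53
  '7' = 0x37 → acc = 0x64
  '6' = 0x36 → acc = 0x52
  '7' = 0x37 → acc = 0x65
  '.' = 0x2E → acc = 0x4B
  ',' = 0x2C → acc = 0x67
  '8' = 0x38 → acc = 0x5F
  '5' = 0x35 → acc = 0x6A
  '0' = 0x30 → acc = 0x5A
  '0' = 0x30 → acc = 0x6A
  ',' = 0x2C → acc = 0x46
  '4' = 0x34 → acc = 0x72
  '4' = 0x34 → acc = 0x46
  '8' = 0x38 → acc = 0x7E
Checksum = 0x7E.

7E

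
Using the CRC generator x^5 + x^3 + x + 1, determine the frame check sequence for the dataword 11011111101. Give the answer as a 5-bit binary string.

Append 5 zeros: 1101111110100000. Divide by 101011 (XOR where the leading bit is 1):
  pos 0: 110111 XOR 101011 = 011100
  pos 1: 111001 XOR 101011 = 010010
  pos 2: 100101 XOR 101011 = 001110
  pos 4: 111010 XOR 101011 = 010001
  pos 5: 100011 XOR 101011 = 001000
  pos 7: 100000 XOR 101011 = 001011
  pos 9: 101100 XOR 101011 = 000111
Remainder (last 5 bits) = 01110. This is the CRC / FCS.

01110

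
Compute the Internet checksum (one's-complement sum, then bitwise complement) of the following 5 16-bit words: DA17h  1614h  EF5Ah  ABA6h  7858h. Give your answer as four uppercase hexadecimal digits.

One's-complement addition (fold any carry out of bit 15 back into bit 0):
  0xDA17 + 0x1614 = 0x0F02B
  0xF02B + 0xEF5A = 0x1DF85 → wrap carry → 0xDF86
  0xDF86 + 0xABA6 = 0x18B2C → wrap carry → 0x8B2D
  0x8B2D + 0x7858 = 0x10385 → wrap carry → 0x0386
One's-complement sum = 0x0386.
Checksum = ~0x0386 & 0xFFFF = 0xFC79.

FC79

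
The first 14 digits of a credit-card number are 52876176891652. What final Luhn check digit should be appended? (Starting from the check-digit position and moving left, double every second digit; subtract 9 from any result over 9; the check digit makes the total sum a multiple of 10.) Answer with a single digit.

0

Partial digits right→left: 2 5 6 1 9 8 6 7 1 6 7 8 2 5
Double every second digit counting from the check-digit position (so the 1st, 3rd, 5th, ... of the partial from the right).
  doubled (with −9 where >9): 4 3 9 3 2 5 4 → sum 30
  kept as-is: 5 1 8 7 6 8 5 → sum 40
Total = 30 + 40 = 70.
Check digit = (10 − (70 mod 10)) mod 10 = 0.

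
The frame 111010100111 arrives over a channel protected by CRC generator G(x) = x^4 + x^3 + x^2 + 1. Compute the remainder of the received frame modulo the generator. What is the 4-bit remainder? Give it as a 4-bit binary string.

0000

Modulo-2 division of 111010100111 by 11101:
  pos 0: 11101 XOR 11101 = 00000
  pos 6: 10011 XOR 11101 = 01110
  pos 7: 11101 XOR 11101 = 00000
Remainder = 0000 (zero — the frame passes the CRC check).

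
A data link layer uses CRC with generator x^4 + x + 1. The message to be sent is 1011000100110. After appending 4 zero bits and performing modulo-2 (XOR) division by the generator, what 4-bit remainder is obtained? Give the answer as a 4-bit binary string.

Append 4 zeros: 10110001001100000. Divide by 10011 (XOR where the leading bit is 1):
  pos 0: 10110 XOR 10011 = 00101
  pos 2: 10100 XOR 10011 = 00111
  pos 4: 11110 XOR 10011 = 01101
  pos 5: 11010 XOR 10011 = 01001
  pos 6: 10011 XOR 10011 = 00000
  pos 11: 10000 XOR 10011 = 00011
Remainder (last 4 bits) = 0110. This is the CRC / FCS.

0110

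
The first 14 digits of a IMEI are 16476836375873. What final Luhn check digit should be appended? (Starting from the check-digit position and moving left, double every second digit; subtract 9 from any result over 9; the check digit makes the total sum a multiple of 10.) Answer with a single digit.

5

Partial digits right→left: 3 7 8 5 7 3 6 3 8 6 7 4 6 1
Double every second digit counting from the check-digit position (so the 1st, 3rd, 5th, ... of the partial from the right).
  doubled (with −9 where >9): 6 7 5 3 7 5 3 → sum 36
  kept as-is: 7 5 3 3 6 4 1 → sum 29
Total = 36 + 29 = 65.
Check digit = (10 − (65 mod 10)) mod 10 = 5.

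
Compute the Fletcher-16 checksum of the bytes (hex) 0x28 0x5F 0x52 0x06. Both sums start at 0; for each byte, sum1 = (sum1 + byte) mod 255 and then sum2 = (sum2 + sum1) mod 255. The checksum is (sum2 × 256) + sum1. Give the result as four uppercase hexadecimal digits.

Running sums (mod 255):
  after byte 0 (0x28): sum1=40, sum2=40
  after byte 1 (0x5F): sum1=135, sum2=175
  after byte 2 (0x52): sum1=217, sum2=137
  after byte 3 (0x06): sum1=223, sum2=105
Checksum = sum2·256 + sum1 = 105·256 + 223 = 27103 = 0x69DF.

69DF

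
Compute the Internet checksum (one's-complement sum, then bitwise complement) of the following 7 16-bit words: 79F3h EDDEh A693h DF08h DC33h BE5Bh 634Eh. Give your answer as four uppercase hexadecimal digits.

One's-complement addition (fold any carry out of bit 15 back into bit 0):
  0x79F3 + 0xEDDE = 0x167D1 → wrap carry → 0x67D2
  0x67D2 + 0xA693 = 0x10E65 → wrap carry → 0x0E66
  0x0E66 + 0xDF08 = 0x0ED6E
  0xED6E + 0xDC33 = 0x1C9A1 → wrap carry → 0xC9A2
  0xC9A2 + 0xBE5B = 0x187FD → wrap carry → 0x87FE
  0x87FE + 0x634E = 0x0EB4C
One's-complement sum = 0xEB4C.
Checksum = ~0xEB4C & 0xFFFF = 0x14B3.

14B3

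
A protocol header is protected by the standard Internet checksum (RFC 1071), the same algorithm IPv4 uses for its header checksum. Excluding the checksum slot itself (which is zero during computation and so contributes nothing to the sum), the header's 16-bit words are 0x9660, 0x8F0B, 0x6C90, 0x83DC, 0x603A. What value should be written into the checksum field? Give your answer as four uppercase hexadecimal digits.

One's-complement addition (fold any carry out of bit 15 back into bit 0):
  0x9660 + 0x8F0B = 0x1256B → wrap carry → 0x256C
  0x256C + 0x6C90 = 0x091FC
  0x91FC + 0x83DC = 0x115D8 → wrap carry → 0x15D9
  0x15D9 + 0x603A = 0x07613
One's-complement sum = 0x7613.
Checksum = ~0x7613 & 0xFFFF = 0x89EC.

89EC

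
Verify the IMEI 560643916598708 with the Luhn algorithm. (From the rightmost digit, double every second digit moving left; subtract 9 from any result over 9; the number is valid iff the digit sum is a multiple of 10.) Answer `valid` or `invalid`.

From the right, keep odd positions and double even positions (subtract 9 from any doubled value over 9):
  doubled (positions 2,4,...): 0 7 1 2 6 3 3 → sum 22
  kept (positions 1,3,...): 8 7 9 6 9 4 0 5 → sum 48
Total = 70.
70 mod 10 = 0, so the number is valid.

valid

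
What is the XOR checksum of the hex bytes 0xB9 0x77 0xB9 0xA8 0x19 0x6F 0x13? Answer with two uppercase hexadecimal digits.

BA

XOR the bytes together:
  start with 0xB9
  0xB9 ⊕ 0x77 = 0xCE
  0xCE ⊕ 0xB9 = 0x77
  0x77 ⊕ 0xA8 = 0xDF
  0xDF ⊕ 0x19 = 0xC6
  0xC6 ⊕ 0x6F = 0xA9
  0xA9 ⊕ 0x13 = 0xBA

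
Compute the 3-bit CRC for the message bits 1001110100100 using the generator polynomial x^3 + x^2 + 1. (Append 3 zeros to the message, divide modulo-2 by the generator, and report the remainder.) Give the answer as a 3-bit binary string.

Append 3 zeros: 1001110100100000. Divide by 1101 (XOR where the leading bit is 1):
  pos 0: 1001 XOR 1101 = 0100
  pos 1: 1001 XOR 1101 = 0100
  pos 2: 1001 XOR 1101 = 0100
  pos 3: 1000 XOR 1101 = 0101
  pos 4: 1011 XOR 1101 = 0110
  pos 5: 1100 XOR 1101 = 0001
  pos 8: 1010 XOR 1101 = 0111
  pos 9: 1110 XOR 1101 = 0011
  pos 11: 1100 XOR 1101 = 0001
Remainder (last 3 bits) = 010. This is the CRC / FCS.

010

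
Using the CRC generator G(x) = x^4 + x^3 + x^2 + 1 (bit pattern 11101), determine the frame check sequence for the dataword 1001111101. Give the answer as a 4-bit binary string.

Append 4 zeros: 10011111010000. Divide by 11101 (XOR where the leading bit is 1):
  pos 0: 10011 XOR 11101 = 01110
  pos 1: 11101 XOR 11101 = 00000
  pos 6: 11010 XOR 11101 = 00111
  pos 8: 11100 XOR 11101 = 00001
Remainder (last 4 bits) = 0010. This is the CRC / FCS.

0010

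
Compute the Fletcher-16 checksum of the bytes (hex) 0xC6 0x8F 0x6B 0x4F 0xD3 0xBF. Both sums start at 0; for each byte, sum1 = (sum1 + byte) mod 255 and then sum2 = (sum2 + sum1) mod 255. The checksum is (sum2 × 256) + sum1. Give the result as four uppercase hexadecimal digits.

79A4

Running sums (mod 255):
  after byte 0 (0xC6): sum1=198, sum2=198
  after byte 1 (0x8F): sum1=86, sum2=29
  after byte 2 (0x6B): sum1=193, sum2=222
  after byte 3 (0x4F): sum1=17, sum2=239
  after byte 4 (0xD3): sum1=228, sum2=212
  after byte 5 (0xBF): sum1=164, sum2=121
Checksum = sum2·256 + sum1 = 121·256 + 164 = 31140 = 0x79A4.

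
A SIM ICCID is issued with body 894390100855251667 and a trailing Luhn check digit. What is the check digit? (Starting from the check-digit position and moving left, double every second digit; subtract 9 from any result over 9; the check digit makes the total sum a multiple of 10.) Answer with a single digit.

Partial digits right→left: 7 6 6 1 5 2 5 5 8 0 0 1 0 9 3 4 9 8
Double every second digit counting from the check-digit position (so the 1st, 3rd, 5th, ... of the partial from the right).
  doubled (with −9 where >9): 5 3 1 1 7 0 0 6 9 → sum 32
  kept as-is: 6 1 2 5 0 1 9 4 8 → sum 36
Total = 32 + 36 = 68.
Check digit = (10 − (68 mod 10)) mod 10 = 2.

2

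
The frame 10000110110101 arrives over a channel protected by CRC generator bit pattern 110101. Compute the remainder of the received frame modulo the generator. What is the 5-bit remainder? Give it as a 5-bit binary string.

Modulo-2 division of 10000110110101 by 110101:
  pos 0: 100001 XOR 110101 = 010100
  pos 1: 101001 XOR 110101 = 011100
  pos 2: 111000 XOR 110101 = 001101
  pos 4: 110111 XOR 110101 = 000010
  pos 8: 100101 XOR 110101 = 010000
Remainder = 10000 (nonzero — an error is detected).

10000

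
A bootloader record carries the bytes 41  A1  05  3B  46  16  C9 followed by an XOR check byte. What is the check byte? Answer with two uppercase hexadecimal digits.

XOR the bytes together:
  start with 0x41
  0x41 ⊕ 0xA1 = 0xE0
  0xE0 ⊕ 0x05 = 0xE5
  0xE5 ⊕ 0x3B = 0xDE
  0xDE ⊕ 0x46 = 0x98
  0x98 ⊕ 0x16 = 0x8E
  0x8E ⊕ 0xC9 = 0x47

47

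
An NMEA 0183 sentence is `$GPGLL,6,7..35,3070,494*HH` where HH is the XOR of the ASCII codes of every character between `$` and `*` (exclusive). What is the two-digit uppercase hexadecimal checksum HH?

6A

XOR the ASCII codes of the payload characters:
  'G' = 0x47 → acc = 0x47
  'P' = 0x50 → acc = 0x17
  'G' = 0x47 → acc = 0x50
  'L' = 0x4C → acc = 0x1C
  'L' = 0x4C → acc = 0x50
  ',' = 0x2C → acc = 0x7C
  '6' = 0x36 → acc = 0x4A
  ',' = 0x2C → acc = 0x66
  '7' = 0x37 → acc = 0x51
  '.' = 0x2E → acc = 0x7F
  '.' = 0x2E → acc = 0x51
  '3' = 0x33 → acc = 0x62
  '5' = 0x35 → acc = 0x57
  ',' = 0x2C → acc = 0x7B
  '3' = 0x33 → acc = 0x48
  '0' = 0x30 → acc = 0x78
  '7' = 0x37 → acc = 0x4F
  '0' = 0x30 → acc = 0x7F
  ',' = 0x2C → acc = 0x53
  '4' = 0x34 → acc = 0x67
  '9' = 0x39 → acc = 0x5E
  '4' = 0x34 → acc = 0x6A
Checksum = 0x6A.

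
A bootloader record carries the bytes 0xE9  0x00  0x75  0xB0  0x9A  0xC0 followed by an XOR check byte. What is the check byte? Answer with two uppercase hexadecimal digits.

XOR the bytes together:
  start with 0xE9
  0xE9 ⊕ 0x00 = 0xE9
  0xE9 ⊕ 0x75 = 0x9C
  0x9C ⊕ 0xB0 = 0x2C
  0x2C ⊕ 0x9A = 0xB6
  0xB6 ⊕ 0xC0 = 0x76

76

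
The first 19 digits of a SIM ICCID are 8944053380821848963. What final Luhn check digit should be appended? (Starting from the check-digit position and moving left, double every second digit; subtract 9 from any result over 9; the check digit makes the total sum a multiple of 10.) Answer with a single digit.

Partial digits right→left: 3 6 9 8 4 8 1 2 8 0 8 3 3 5 0 4 4 9 8
Double every second digit counting from the check-digit position (so the 1st, 3rd, 5th, ... of the partial from the right).
  doubled (with −9 where >9): 6 9 8 2 7 7 6 0 8 7 → sum 60
  kept as-is: 6 8 8 2 0 3 5 4 9 → sum 45
Total = 60 + 45 = 105.
Check digit = (10 − (105 mod 10)) mod 10 = 5.

5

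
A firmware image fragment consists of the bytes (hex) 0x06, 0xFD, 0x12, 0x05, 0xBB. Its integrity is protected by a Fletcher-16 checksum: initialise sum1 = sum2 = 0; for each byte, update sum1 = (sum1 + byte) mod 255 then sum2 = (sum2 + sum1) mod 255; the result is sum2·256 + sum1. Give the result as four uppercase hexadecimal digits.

Running sums (mod 255):
  after byte 0 (0x06): sum1=6, sum2=6
  after byte 1 (0xFD): sum1=4, sum2=10
  after byte 2 (0x12): sum1=22, sum2=32
  after byte 3 (0x05): sum1=27, sum2=59
  after byte 4 (0xBB): sum1=214, sum2=18
Checksum = sum2·256 + sum1 = 18·256 + 214 = 4822 = 0x12D6.

12D6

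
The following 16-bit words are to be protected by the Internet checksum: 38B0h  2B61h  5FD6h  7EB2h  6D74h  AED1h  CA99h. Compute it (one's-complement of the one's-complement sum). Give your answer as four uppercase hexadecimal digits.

D685

One's-complement addition (fold any carry out of bit 15 back into bit 0):
  0x38B0 + 0x2B61 = 0x06411
  0x6411 + 0x5FD6 = 0x0C3E7
  0xC3E7 + 0x7EB2 = 0x14299 → wrap carry → 0x429A
  0x429A + 0x6D74 = 0x0B00E
  0xB00E + 0xAED1 = 0x15EDF → wrap carry → 0x5EE0
  0x5EE0 + 0xCA99 = 0x12979 → wrap carry → 0x297A
One's-complement sum = 0x297A.
Checksum = ~0x297A & 0xFFFF = 0xD685.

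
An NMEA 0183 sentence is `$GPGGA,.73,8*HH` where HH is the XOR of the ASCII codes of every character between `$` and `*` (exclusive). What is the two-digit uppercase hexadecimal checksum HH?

44

XOR the ASCII codes of the payload characters:
  'G' = 0x47 → acc = 0x47
  'P' = 0x50 → acc = 0x17
  'G' = 0x47 → acc = 0x50
  'G' = 0x47 → acc = 0x17
  'A' = 0x41 → acc = 0x56
  ',' = 0x2C → acc = 0x7A
  '.' = 0x2E → acc = 0x54
  '7' = 0x37 → acc = 0x63
  '3' = 0x33 → acc = 0x50
  ',' = 0x2C → acc = 0x7C
  '8' = 0x38 → acc = 0x44
Checksum = 0x44.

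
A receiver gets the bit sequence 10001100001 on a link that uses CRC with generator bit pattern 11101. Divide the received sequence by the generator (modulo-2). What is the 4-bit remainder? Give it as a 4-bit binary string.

0000

Modulo-2 division of 10001100001 by 11101:
  pos 0: 10001 XOR 11101 = 01100
  pos 1: 11001 XOR 11101 = 00100
  pos 3: 10000 XOR 11101 = 01101
  pos 4: 11010 XOR 11101 = 00111
  pos 6: 11101 XOR 11101 = 00000
Remainder = 0000 (zero — the frame passes the CRC check).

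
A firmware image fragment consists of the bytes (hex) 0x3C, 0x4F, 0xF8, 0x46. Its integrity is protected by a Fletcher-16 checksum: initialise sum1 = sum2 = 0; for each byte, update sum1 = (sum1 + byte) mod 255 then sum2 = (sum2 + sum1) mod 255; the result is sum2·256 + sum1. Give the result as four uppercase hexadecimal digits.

Running sums (mod 255):
  after byte 0 (0x3C): sum1=60, sum2=60
  after byte 1 (0x4F): sum1=139, sum2=199
  after byte 2 (0xF8): sum1=132, sum2=76
  after byte 3 (0x46): sum1=202, sum2=23
Checksum = sum2·256 + sum1 = 23·256 + 202 = 6090 = 0x17CA.

17CA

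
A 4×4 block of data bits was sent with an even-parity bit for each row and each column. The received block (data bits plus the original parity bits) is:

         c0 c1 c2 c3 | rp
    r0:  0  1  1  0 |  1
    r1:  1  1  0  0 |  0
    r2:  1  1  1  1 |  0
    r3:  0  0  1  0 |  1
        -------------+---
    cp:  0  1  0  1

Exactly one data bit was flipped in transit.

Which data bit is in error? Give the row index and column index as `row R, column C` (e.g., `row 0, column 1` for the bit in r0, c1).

row 0, column 2

Recompute each row's even parity and compare to rp:
  r0: data parity 0, sent rp 1 → mismatch
  r1: data parity 0, sent rp 0 → ok
  r2: data parity 0, sent rp 0 → ok
  r3: data parity 1, sent rp 1 → ok
Recompute each column's even parity and compare to cp:
  c0: data parity 0, sent cp 0 → ok
  c1: data parity 1, sent cp 1 → ok
  c2: data parity 1, sent cp 0 → mismatch
  c3: data parity 1, sent cp 1 → ok
Exactly one row (r0) and one column (c2) fail → the flipped bit is at their intersection.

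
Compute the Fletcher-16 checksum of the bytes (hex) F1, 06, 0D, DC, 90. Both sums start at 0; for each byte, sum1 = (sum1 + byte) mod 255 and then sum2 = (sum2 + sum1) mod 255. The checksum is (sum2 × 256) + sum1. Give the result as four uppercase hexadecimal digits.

4372

Running sums (mod 255):
  after byte 0 (F1): sum1=241, sum2=241
  after byte 1 (06): sum1=247, sum2=233
  after byte 2 (0D): sum1=5, sum2=238
  after byte 3 (DC): sum1=225, sum2=208
  after byte 4 (90): sum1=114, sum2=67
Checksum = sum2·256 + sum1 = 67·256 + 114 = 17266 = 0x4372.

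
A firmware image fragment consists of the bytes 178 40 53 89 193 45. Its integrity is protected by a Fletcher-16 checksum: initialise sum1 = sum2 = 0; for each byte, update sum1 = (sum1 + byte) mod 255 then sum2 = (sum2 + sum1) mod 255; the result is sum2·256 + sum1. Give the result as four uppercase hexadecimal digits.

8A58

Running sums (mod 255):
  after byte 0 (178): sum1=178, sum2=178
  after byte 1 (40): sum1=218, sum2=141
  after byte 2 (53): sum1=16, sum2=157
  after byte 3 (89): sum1=105, sum2=7
  after byte 4 (193): sum1=43, sum2=50
  after byte 5 (45): sum1=88, sum2=138
Checksum = sum2·256 + sum1 = 138·256 + 88 = 35416 = 0x8A58.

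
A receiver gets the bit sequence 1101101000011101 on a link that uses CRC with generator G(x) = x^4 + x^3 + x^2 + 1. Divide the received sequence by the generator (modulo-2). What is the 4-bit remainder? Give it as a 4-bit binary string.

Modulo-2 division of 1101101000011101 by 11101:
  pos 0: 11011 XOR 11101 = 00110
  pos 2: 11001 XOR 11101 = 00100
  pos 4: 10000 XOR 11101 = 01101
  pos 5: 11010 XOR 11101 = 00111
  pos 7: 11101 XOR 11101 = 00000
Remainder = 1101 (nonzero — an error is detected).

1101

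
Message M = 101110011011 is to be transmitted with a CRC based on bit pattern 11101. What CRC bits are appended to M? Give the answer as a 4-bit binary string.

Append 4 zeros: 1011100110110000. Divide by 11101 (XOR where the leading bit is 1):
  pos 0: 10111 XOR 11101 = 01010
  pos 1: 10100 XOR 11101 = 01001
  pos 2: 10010 XOR 11101 = 01111
  pos 3: 11111 XOR 11101 = 00010
  pos 6: 10101 XOR 11101 = 01000
  pos 7: 10001 XOR 11101 = 01100
  pos 8: 11000 XOR 11101 = 00101
  pos 10: 10100 XOR 11101 = 01001
  pos 11: 10010 XOR 11101 = 01111
Remainder (last 4 bits) = 1111. This is the CRC / FCS.

1111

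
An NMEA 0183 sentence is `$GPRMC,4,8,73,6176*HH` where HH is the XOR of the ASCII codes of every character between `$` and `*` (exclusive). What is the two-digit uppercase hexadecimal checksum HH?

45

XOR the ASCII codes of the payload characters:
  'G' = 0x47 → acc = 0x47
  'P' = 0x50 → acc = 0x17
  'R' = 0x52 → acc = 0x45
  'M' = 0x4D → acc = 0x08
  'C' = 0x43 → acc = 0x4B
  ',' = 0x2C → acc = 0x67
  '4' = 0x34 → acc = 0x53
  ',' = 0x2C → acc = 0x7F
  '8' = 0x38 → acc = 0x47
  ',' = 0x2C → acc = 0x6B
  '7' = 0x37 → acc = 0x5C
  '3' = 0x33 → acc = 0x6F
  ',' = 0x2C → acc = 0x43
  '6' = 0x36 → acc = 0x75
  '1' = 0x31 → acc = 0x44
  '7' = 0x37 → acc = 0x73
  '6' = 0x36 → acc = 0x45
Checksum = 0x45.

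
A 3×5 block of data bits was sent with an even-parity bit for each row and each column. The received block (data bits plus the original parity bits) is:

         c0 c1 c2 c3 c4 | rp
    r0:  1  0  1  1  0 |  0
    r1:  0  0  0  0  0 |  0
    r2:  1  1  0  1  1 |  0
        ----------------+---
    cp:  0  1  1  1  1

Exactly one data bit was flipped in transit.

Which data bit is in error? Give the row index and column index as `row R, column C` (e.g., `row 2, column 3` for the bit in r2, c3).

row 0, column 3

Recompute each row's even parity and compare to rp:
  r0: data parity 1, sent rp 0 → mismatch
  r1: data parity 0, sent rp 0 → ok
  r2: data parity 0, sent rp 0 → ok
Recompute each column's even parity and compare to cp:
  c0: data parity 0, sent cp 0 → ok
  c1: data parity 1, sent cp 1 → ok
  c2: data parity 1, sent cp 1 → ok
  c3: data parity 0, sent cp 1 → mismatch
  c4: data parity 1, sent cp 1 → ok
Exactly one row (r0) and one column (c3) fail → the flipped bit is at their intersection.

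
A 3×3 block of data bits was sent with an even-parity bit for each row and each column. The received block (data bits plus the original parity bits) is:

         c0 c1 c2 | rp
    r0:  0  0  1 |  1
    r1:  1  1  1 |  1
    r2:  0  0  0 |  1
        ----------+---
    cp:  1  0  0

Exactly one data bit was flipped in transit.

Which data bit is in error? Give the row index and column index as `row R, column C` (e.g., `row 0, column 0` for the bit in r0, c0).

Recompute each row's even parity and compare to rp:
  r0: data parity 1, sent rp 1 → ok
  r1: data parity 1, sent rp 1 → ok
  r2: data parity 0, sent rp 1 → mismatch
Recompute each column's even parity and compare to cp:
  c0: data parity 1, sent cp 1 → ok
  c1: data parity 1, sent cp 0 → mismatch
  c2: data parity 0, sent cp 0 → ok
Exactly one row (r2) and one column (c1) fail → the flipped bit is at their intersection.

row 2, column 1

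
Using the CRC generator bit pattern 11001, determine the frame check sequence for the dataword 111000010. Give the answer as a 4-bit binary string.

1111

Append 4 zeros: 1110000100000. Divide by 11001 (XOR where the leading bit is 1):
  pos 0: 11100 XOR 11001 = 00101
  pos 2: 10100 XOR 11001 = 01101
  pos 3: 11011 XOR 11001 = 00010
  pos 6: 10000 XOR 11001 = 01001
  pos 7: 10010 XOR 11001 = 01011
  pos 8: 10110 XOR 11001 = 01111
Remainder (last 4 bits) = 1111. This is the CRC / FCS.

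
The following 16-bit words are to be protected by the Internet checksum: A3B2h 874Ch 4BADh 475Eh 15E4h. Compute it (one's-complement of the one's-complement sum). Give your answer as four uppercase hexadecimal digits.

2C11

One's-complement addition (fold any carry out of bit 15 back into bit 0):
  0xA3B2 + 0x874C = 0x12AFE → wrap carry → 0x2AFF
  0x2AFF + 0x4BAD = 0x076AC
  0x76AC + 0x475E = 0x0BE0A
  0xBE0A + 0x15E4 = 0x0D3EE
One's-complement sum = 0xD3EE.
Checksum = ~0xD3EE & 0xFFFF = 0x2C11.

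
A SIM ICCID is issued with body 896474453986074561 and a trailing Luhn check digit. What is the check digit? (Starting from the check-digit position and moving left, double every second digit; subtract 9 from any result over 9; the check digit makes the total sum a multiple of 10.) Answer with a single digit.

8

Partial digits right→left: 1 6 5 4 7 0 6 8 9 3 5 4 4 7 4 6 9 8
Double every second digit counting from the check-digit position (so the 1st, 3rd, 5th, ... of the partial from the right).
  doubled (with −9 where >9): 2 1 5 3 9 1 8 8 9 → sum 46
  kept as-is: 6 4 0 8 3 4 7 6 8 → sum 46
Total = 46 + 46 = 92.
Check digit = (10 − (92 mod 10)) mod 10 = 8.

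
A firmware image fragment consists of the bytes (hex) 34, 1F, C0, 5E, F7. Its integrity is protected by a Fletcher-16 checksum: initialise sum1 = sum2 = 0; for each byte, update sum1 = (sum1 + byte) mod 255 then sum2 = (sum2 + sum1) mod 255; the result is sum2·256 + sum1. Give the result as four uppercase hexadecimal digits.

786A

Running sums (mod 255):
  after byte 0 (34): sum1=52, sum2=52
  after byte 1 (1F): sum1=83, sum2=135
  after byte 2 (C0): sum1=20, sum2=155
  after byte 3 (5E): sum1=114, sum2=14
  after byte 4 (F7): sum1=106, sum2=120
Checksum = sum2·256 + sum1 = 120·256 + 106 = 30826 = 0x786A.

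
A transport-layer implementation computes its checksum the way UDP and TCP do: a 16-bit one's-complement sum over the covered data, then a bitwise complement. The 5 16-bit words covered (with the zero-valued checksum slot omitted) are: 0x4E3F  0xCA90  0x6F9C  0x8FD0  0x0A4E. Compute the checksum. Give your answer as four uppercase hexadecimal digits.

DD74

One's-complement addition (fold any carry out of bit 15 back into bit 0):
  0x4E3F + 0xCA90 = 0x118CF → wrap carry → 0x18D0
  0x18D0 + 0x6F9C = 0x0886C
  0x886C + 0x8FD0 = 0x1183C → wrap carry → 0x183D
  0x183D + 0x0A4E = 0x0228B
One's-complement sum = 0x228B.
Checksum = ~0x228B & 0xFFFF = 0xDD74.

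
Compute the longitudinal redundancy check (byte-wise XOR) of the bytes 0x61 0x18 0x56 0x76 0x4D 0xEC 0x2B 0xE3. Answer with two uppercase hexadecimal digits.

XOR the bytes together:
  start with 0x61
  0x61 ⊕ 0x18 = 0x79
  0x79 ⊕ 0x56 = 0x2F
  0x2F ⊕ 0x76 = 0x59
  0x59 ⊕ 0x4D = 0x14
  0x14 ⊕ 0xEC = 0xF8
  0xF8 ⊕ 0x2B = 0xD3
  0xD3 ⊕ 0xE3 = 0x30

30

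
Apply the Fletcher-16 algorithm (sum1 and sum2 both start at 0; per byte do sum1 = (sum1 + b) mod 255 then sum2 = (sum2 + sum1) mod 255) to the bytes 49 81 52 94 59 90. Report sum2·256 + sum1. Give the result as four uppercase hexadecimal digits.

Running sums (mod 255):
  after byte 0 (49): sum1=49, sum2=49
  after byte 1 (81): sum1=130, sum2=179
  after byte 2 (52): sum1=182, sum2=106
  after byte 3 (94): sum1=21, sum2=127
  after byte 4 (59): sum1=80, sum2=207
  after byte 5 (90): sum1=170, sum2=122
Checksum = sum2·256 + sum1 = 122·256 + 170 = 31402 = 0x7AAA.

7AAA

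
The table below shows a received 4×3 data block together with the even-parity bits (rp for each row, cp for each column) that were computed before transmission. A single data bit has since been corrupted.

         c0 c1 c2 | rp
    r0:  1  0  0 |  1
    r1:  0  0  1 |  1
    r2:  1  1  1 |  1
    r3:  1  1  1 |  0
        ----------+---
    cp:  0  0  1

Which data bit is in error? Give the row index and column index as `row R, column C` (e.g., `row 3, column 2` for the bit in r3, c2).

Recompute each row's even parity and compare to rp:
  r0: data parity 1, sent rp 1 → ok
  r1: data parity 1, sent rp 1 → ok
  r2: data parity 1, sent rp 1 → ok
  r3: data parity 1, sent rp 0 → mismatch
Recompute each column's even parity and compare to cp:
  c0: data parity 1, sent cp 0 → mismatch
  c1: data parity 0, sent cp 0 → ok
  c2: data parity 1, sent cp 1 → ok
Exactly one row (r3) and one column (c0) fail → the flipped bit is at their intersection.

row 3, column 0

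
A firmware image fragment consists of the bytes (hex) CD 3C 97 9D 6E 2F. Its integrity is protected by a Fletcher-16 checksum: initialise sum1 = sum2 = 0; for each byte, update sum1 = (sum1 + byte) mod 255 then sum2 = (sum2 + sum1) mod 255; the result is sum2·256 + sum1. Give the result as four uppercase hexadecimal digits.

43DC

Running sums (mod 255):
  after byte 0 (CD): sum1=205, sum2=205
  after byte 1 (3C): sum1=10, sum2=215
  after byte 2 (97): sum1=161, sum2=121
  after byte 3 (9D): sum1=63, sum2=184
  after byte 4 (6E): sum1=173, sum2=102
  after byte 5 (2F): sum1=220, sum2=67
Checksum = sum2·256 + sum1 = 67·256 + 220 = 17372 = 0x43DC.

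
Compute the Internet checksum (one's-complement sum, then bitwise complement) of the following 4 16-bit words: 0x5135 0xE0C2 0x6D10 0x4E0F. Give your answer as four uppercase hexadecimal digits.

12E8

One's-complement addition (fold any carry out of bit 15 back into bit 0):
  0x5135 + 0xE0C2 = 0x131F7 → wrap carry → 0x31F8
  0x31F8 + 0x6D10 = 0x09F08
  0x9F08 + 0x4E0F = 0x0ED17
One's-complement sum = 0xED17.
Checksum = ~0xED17 & 0xFFFF = 0x12E8.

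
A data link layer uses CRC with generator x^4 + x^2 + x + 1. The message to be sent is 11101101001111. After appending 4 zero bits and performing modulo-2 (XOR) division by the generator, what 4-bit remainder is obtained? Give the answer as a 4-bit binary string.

Append 4 zeros: 111011010011110000. Divide by 10111 (XOR where the leading bit is 1):
  pos 0: 11101 XOR 10111 = 01010
  pos 1: 10101 XOR 10111 = 00010
  pos 4: 10010 XOR 10111 = 00101
  pos 6: 10101 XOR 10111 = 00010
  pos 9: 10111 XOR 10111 = 00000
Remainder (last 4 bits) = 0000. This is the CRC / FCS.

0000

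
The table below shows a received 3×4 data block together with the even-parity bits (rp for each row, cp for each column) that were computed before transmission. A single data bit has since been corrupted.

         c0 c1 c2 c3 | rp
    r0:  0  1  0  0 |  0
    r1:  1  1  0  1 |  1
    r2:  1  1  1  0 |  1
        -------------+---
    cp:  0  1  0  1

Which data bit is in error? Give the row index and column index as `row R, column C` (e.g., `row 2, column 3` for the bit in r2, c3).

row 0, column 2

Recompute each row's even parity and compare to rp:
  r0: data parity 1, sent rp 0 → mismatch
  r1: data parity 1, sent rp 1 → ok
  r2: data parity 1, sent rp 1 → ok
Recompute each column's even parity and compare to cp:
  c0: data parity 0, sent cp 0 → ok
  c1: data parity 1, sent cp 1 → ok
  c2: data parity 1, sent cp 0 → mismatch
  c3: data parity 1, sent cp 1 → ok
Exactly one row (r0) and one column (c2) fail → the flipped bit is at their intersection.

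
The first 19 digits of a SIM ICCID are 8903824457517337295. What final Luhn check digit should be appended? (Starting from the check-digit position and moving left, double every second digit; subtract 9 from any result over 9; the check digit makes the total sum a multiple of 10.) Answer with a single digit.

5

Partial digits right→left: 5 9 2 7 3 3 7 1 5 7 5 4 4 2 8 3 0 9 8
Double every second digit counting from the check-digit position (so the 1st, 3rd, 5th, ... of the partial from the right).
  doubled (with −9 where >9): 1 4 6 5 1 1 8 7 0 7 → sum 40
  kept as-is: 9 7 3 1 7 4 2 3 9 → sum 45
Total = 40 + 45 = 85.
Check digit = (10 − (85 mod 10)) mod 10 = 5.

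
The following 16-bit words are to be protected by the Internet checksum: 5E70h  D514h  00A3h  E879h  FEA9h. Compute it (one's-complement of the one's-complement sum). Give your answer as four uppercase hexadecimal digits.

E4B3

One's-complement addition (fold any carry out of bit 15 back into bit 0):
  0x5E70 + 0xD514 = 0x13384 → wrap carry → 0x3385
  0x3385 + 0x00A3 = 0x03428
  0x3428 + 0xE879 = 0x11CA1 → wrap carry → 0x1CA2
  0x1CA2 + 0xFEA9 = 0x11B4B → wrap carry → 0x1B4C
One's-complement sum = 0x1B4C.
Checksum = ~0x1B4C & 0xFFFF = 0xE4B3.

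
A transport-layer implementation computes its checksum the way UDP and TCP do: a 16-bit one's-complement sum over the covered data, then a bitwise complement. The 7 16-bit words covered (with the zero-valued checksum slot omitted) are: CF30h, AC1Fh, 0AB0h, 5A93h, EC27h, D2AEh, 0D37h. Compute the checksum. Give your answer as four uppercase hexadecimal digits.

535E

One's-complement addition (fold any carry out of bit 15 back into bit 0):
  0xCF30 + 0xAC1F = 0x17B4F → wrap carry → 0x7B50
  0x7B50 + 0x0AB0 = 0x08600
  0x8600 + 0x5A93 = 0x0E093
  0xE093 + 0xEC27 = 0x1CCBA → wrap carry → 0xCCBB
  0xCCBB + 0xD2AE = 0x19F69 → wrap carry → 0x9F6A
  0x9F6A + 0x0D37 = 0x0ACA1
One's-complement sum = 0xACA1.
Checksum = ~0xACA1 & 0xFFFF = 0x535E.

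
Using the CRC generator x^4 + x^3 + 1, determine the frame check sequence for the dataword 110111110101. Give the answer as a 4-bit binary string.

0100

Append 4 zeros: 1101111101010000. Divide by 11001 (XOR where the leading bit is 1):
  pos 0: 11011 XOR 11001 = 00010
  pos 3: 10111 XOR 11001 = 01110
  pos 4: 11100 XOR 11001 = 00101
  pos 6: 10110 XOR 11001 = 01111
  pos 7: 11111 XOR 11001 = 00110
  pos 9: 11000 XOR 11001 = 00001
Remainder (last 4 bits) = 0100. This is the CRC / FCS.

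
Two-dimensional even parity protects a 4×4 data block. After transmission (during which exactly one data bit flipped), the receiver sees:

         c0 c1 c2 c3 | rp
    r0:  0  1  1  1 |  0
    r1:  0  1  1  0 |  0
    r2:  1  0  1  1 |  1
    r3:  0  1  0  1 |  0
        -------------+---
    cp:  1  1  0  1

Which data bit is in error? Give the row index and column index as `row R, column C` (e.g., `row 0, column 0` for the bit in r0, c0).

row 0, column 2

Recompute each row's even parity and compare to rp:
  r0: data parity 1, sent rp 0 → mismatch
  r1: data parity 0, sent rp 0 → ok
  r2: data parity 1, sent rp 1 → ok
  r3: data parity 0, sent rp 0 → ok
Recompute each column's even parity and compare to cp:
  c0: data parity 1, sent cp 1 → ok
  c1: data parity 1, sent cp 1 → ok
  c2: data parity 1, sent cp 0 → mismatch
  c3: data parity 1, sent cp 1 → ok
Exactly one row (r0) and one column (c2) fail → the flipped bit is at their intersection.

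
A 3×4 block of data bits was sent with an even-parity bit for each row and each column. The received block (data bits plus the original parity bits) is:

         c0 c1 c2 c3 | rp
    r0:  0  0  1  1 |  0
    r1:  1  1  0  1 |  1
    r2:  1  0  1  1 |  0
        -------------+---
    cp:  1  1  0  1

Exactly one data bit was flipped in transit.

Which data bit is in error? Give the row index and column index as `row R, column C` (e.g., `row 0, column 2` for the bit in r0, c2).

Recompute each row's even parity and compare to rp:
  r0: data parity 0, sent rp 0 → ok
  r1: data parity 1, sent rp 1 → ok
  r2: data parity 1, sent rp 0 → mismatch
Recompute each column's even parity and compare to cp:
  c0: data parity 0, sent cp 1 → mismatch
  c1: data parity 1, sent cp 1 → ok
  c2: data parity 0, sent cp 0 → ok
  c3: data parity 1, sent cp 1 → ok
Exactly one row (r2) and one column (c0) fail → the flipped bit is at their intersection.

row 2, column 0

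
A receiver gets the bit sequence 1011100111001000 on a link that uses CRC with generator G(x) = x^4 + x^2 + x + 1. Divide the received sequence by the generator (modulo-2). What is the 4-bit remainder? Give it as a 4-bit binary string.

Modulo-2 division of 1011100111001000 by 10111:
  pos 0: 10111 XOR 10111 = 00000
  pos 7: 11100 XOR 10111 = 01011
  pos 8: 10111 XOR 10111 = 00000
Remainder = 0000 (zero — the frame passes the CRC check).

0000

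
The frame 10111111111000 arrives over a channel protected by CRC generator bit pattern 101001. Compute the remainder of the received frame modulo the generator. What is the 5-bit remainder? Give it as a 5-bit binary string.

00000

Modulo-2 division of 10111111111000 by 101001:
  pos 0: 101111 XOR 101001 = 000110
  pos 3: 110111 XOR 101001 = 011110
  pos 4: 111101 XOR 101001 = 010100
  pos 5: 101001 XOR 101001 = 000000
Remainder = 00000 (zero — the frame passes the CRC check).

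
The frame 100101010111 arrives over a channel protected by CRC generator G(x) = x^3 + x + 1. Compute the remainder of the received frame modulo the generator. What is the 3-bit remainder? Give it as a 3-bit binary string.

Modulo-2 division of 100101010111 by 1011:
  pos 0: 1001 XOR 1011 = 0010
  pos 2: 1001 XOR 1011 = 0010
  pos 4: 1001 XOR 1011 = 0010
  pos 6: 1001 XOR 1011 = 0010
  pos 8: 1011 XOR 1011 = 0000
Remainder = 000 (zero — the frame passes the CRC check).

000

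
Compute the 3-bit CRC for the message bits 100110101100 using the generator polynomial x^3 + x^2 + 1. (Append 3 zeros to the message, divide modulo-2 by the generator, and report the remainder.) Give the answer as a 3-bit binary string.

100

Append 3 zeros: 100110101100000. Divide by 1101 (XOR where the leading bit is 1):
  pos 0: 1001 XOR 1101 = 0100
  pos 1: 1001 XOR 1101 = 0100
  pos 2: 1000 XOR 1101 = 0101
  pos 3: 1011 XOR 1101 = 0110
  pos 4: 1100 XOR 1101 = 0001
  pos 7: 1110 XOR 1101 = 0011
  pos 9: 1100 XOR 1101 = 0001
Remainder (last 3 bits) = 100. This is the CRC / FCS.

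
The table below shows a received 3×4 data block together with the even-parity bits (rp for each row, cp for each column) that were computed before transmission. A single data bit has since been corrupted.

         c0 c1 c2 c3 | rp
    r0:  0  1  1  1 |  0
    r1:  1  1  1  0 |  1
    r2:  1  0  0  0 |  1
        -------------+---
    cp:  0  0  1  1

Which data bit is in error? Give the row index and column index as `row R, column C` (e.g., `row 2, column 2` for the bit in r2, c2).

row 0, column 2

Recompute each row's even parity and compare to rp:
  r0: data parity 1, sent rp 0 → mismatch
  r1: data parity 1, sent rp 1 → ok
  r2: data parity 1, sent rp 1 → ok
Recompute each column's even parity and compare to cp:
  c0: data parity 0, sent cp 0 → ok
  c1: data parity 0, sent cp 0 → ok
  c2: data parity 0, sent cp 1 → mismatch
  c3: data parity 1, sent cp 1 → ok
Exactly one row (r0) and one column (c2) fail → the flipped bit is at their intersection.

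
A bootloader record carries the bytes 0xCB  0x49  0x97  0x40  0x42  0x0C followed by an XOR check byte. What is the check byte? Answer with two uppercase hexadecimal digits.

1B

XOR the bytes together:
  start with 0xCB
  0xCB ⊕ 0x49 = 0x82
  0x82 ⊕ 0x97 = 0x15
  0x15 ⊕ 0x40 = 0x55
  0x55 ⊕ 0x42 = 0x17
  0x17 ⊕ 0x0C = 0x1B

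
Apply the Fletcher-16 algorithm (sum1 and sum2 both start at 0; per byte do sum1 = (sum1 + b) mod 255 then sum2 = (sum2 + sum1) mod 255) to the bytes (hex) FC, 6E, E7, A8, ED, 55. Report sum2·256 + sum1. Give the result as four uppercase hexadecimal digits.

Running sums (mod 255):
  after byte 0 (FC): sum1=252, sum2=252
  after byte 1 (6E): sum1=107, sum2=104
  after byte 2 (E7): sum1=83, sum2=187
  after byte 3 (A8): sum1=251, sum2=183
  after byte 4 (ED): sum1=233, sum2=161
  after byte 5 (55): sum1=63, sum2=224
Checksum = sum2·256 + sum1 = 224·256 + 63 = 57407 = 0xE03F.

E03F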